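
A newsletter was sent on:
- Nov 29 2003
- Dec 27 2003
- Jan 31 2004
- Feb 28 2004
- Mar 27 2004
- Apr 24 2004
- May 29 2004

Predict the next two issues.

These are Saturdays with 28, 35, 28, 28, 28, 35-day gaps.
Each is the final Saturday of its month — Nov 29 2003 is past the 28th, so '4th Saturday' doesn't fit.
June 2004 ends with Saturday Jun 26 2004.
Last Saturday of July 2004: Jul 31 2004.

Jun 26 2004, Jul 31 2004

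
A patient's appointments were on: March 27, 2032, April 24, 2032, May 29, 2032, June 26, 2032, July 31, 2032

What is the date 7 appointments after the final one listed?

All Saturdays; the gaps (28, 35, 28, 35) vary with month length.
This is the last Saturday of each month.
August 2032 ends with Saturday August 28, 2032.
Last Saturday of September 2032: September 25, 2032.
Last Saturday of October 2032: October 30, 2032.
November 2032 ends with Saturday November 27, 2032.
Last Saturday of December 2032: December 25, 2032.
Last Saturday of January 2033: January 29, 2033.
Last Saturday of February 2033: February 26, 2033.

February 26, 2033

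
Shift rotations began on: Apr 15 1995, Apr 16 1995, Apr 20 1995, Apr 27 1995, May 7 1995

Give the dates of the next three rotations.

May 20 1995, Jun 5 1995, Jun 24 1995

The spacing grows by 3 each time: 1, 4, 7, 10 days.
Next gap: 13 days. May 7 1995 + 13 days = May 20 1995.
Next gap: 16 days. May 20 1995 + 16 days = Jun 5 1995.
Next gap: 19 days. Jun 5 1995 + 19 days = Jun 24 1995.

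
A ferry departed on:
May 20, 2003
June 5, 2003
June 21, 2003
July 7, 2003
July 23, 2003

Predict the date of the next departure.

Gaps between consecutive events: 16, 16, 16, 16 days — a constant 16-day interval.
July 23, 2003 + 16 days = August 8, 2003.

August 8, 2003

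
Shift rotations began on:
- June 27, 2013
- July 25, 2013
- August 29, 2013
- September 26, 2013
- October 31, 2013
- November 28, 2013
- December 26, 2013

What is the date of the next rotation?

All Thursdays; the gaps (28, 35, 28, 35, 28, 28) vary with month length.
This is the last Thursday of each month.
January 2014 ends with Thursday January 30, 2014.

January 30, 2014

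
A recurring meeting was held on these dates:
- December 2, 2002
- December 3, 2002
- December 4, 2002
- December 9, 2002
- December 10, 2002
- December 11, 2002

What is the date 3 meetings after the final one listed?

Every event lands on a Monday or Tuesday or Wednesday (gaps cycle 1, 1, 5, 1, 1).
So the schedule is: every Monday, Tuesday and Wednesday.
Next Monday: December 16, 2002.
Next Tuesday: December 17, 2002.
The following Wednesday is December 18, 2002.

December 18, 2002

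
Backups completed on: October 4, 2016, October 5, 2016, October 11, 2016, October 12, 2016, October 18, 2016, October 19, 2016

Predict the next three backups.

Gaps: 1, 6, 1, 6, 1 days — not constant, but cyclic with period 2.
The events fall on every Tuesday and Wednesday.
Next Tuesday: October 25, 2016.
The following Wednesday is October 26, 2016.
Next Tuesday: November 1, 2016.

October 25, 2016; October 26, 2016; November 1, 2016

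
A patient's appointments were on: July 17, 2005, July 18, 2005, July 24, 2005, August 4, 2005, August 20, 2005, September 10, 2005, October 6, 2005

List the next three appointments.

Intervals are 1, 6, 11, 16, 21, 26 days — an arithmetic progression with common difference 5.
Next gap: 31 days. October 6, 2005 + 31 days = November 6, 2005.
Next gap: 36 days. November 6, 2005 + 36 days = December 12, 2005.
Next gap: 41 days. December 12, 2005 + 41 days = January 22, 2006.

November 6, 2005; December 12, 2005; January 22, 2006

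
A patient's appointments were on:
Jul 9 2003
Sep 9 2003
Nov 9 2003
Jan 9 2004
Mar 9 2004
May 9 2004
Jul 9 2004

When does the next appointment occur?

Sep 9 2004

Gaps: 62, 61, 61, 60, 61, 61 days — not constant. Every event is on the 9th of the month.
Pattern: the 9th of every 2 months.
September 2004: Sep 9 2004.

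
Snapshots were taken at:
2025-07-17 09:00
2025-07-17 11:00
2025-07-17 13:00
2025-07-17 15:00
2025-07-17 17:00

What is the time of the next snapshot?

Spacing: 2, 2, 2, 2 h — constant 2 h.
2025-07-17 17:00 + 2 h = 2025-07-17 19:00.

2025-07-17 19:00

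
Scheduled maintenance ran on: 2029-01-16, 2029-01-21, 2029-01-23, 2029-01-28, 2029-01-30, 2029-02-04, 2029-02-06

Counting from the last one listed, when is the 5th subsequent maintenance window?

2029-02-25

The gap pattern 5, 2, 5, 2, 5, 2 repeats every 2 events.
These are the Tuesdays and Sundays of each week.
The following Sunday is 2029-02-11.
Next Tuesday: 2029-02-13.
The following Sunday is 2029-02-18.
The following Tuesday is 2029-02-20.
The following Sunday is 2029-02-25.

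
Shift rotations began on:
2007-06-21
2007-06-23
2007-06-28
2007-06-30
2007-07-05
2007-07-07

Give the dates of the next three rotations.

2007-07-12, 2007-07-14, 2007-07-19

Gaps: 2, 5, 2, 5, 2 days — not constant, but cyclic with period 2.
The events fall on every Thursday and Saturday.
Next Thursday: 2007-07-12.
Next Saturday: 2007-07-14.
Next Thursday: 2007-07-19.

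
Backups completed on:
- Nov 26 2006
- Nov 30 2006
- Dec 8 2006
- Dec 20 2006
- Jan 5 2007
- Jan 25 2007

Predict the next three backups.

Gaps: 4, 8, 12, 16, 20 days — each gap is 4 larger than the previous one.
Next gap: 24 days. Jan 25 2007 + 24 days = Feb 18 2007.
Next gap: 28 days. Feb 18 2007 + 28 days = Mar 18 2007.
Next gap: 32 days. Mar 18 2007 + 32 days = Apr 19 2007.

Feb 18 2007, Mar 18 2007, Apr 19 2007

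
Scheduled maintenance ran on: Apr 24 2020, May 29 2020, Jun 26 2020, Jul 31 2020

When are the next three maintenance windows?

Aug 28 2020, Sep 25 2020, Oct 30 2020

All Fridays; the gaps (35, 28, 35) vary with month length.
This is the last Friday of each month.
August 2020 ends with Friday Aug 28 2020.
September 2020 ends with Friday Sep 25 2020.
Last Friday of October 2020: Oct 30 2020.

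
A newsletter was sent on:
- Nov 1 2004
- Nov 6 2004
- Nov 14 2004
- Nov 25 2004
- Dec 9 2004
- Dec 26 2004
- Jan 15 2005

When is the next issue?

Intervals are 5, 8, 11, 14, 17, 20 days — an arithmetic progression with common difference 3.
Next gap: 23 days. Jan 15 2005 + 23 days = Feb 7 2005.

Feb 7 2005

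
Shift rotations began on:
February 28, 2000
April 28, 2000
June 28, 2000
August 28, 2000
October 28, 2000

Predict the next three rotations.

The day-of-month is always 28 (60, 61, 61, 61 days between events).
So this recurs on the 28th of every 2 months.
Next: December 2000 → December 28, 2000.
February 2001: February 28, 2001.
Next: April 2001 → April 28, 2001.

December 28, 2000; February 28, 2001; April 28, 2001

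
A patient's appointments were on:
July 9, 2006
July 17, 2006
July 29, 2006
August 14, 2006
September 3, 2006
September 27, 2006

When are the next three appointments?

Gaps: 8, 12, 16, 20, 24 days — each gap is 4 larger than the previous one.
Next gap: 28 days. September 27, 2006 + 28 days = October 25, 2006.
Next gap: 32 days. October 25, 2006 + 32 days = November 26, 2006.
Next gap: 36 days. November 26, 2006 + 36 days = January 1, 2007.

October 25, 2006; November 26, 2006; January 1, 2007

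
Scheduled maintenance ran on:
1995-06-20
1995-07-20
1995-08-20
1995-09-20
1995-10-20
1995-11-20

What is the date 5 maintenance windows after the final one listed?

The day-of-month is always 20 (30, 31, 31, 30, 31 days between events).
So this recurs on the 20th of each month.
December 1995: 1995-12-20.
Next: January 1996 → 1996-01-20.
February 1996: 1996-02-20.
Next: March 1996 → 1996-03-20.
Next: April 1996 → 1996-04-20.

1996-04-20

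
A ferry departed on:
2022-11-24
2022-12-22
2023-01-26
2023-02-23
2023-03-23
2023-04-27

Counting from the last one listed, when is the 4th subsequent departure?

2023-08-24

All dates are Thursdays, 28, 35, 28, 28, 35 days apart.
Specifically, the 4th Thursday of each month.
May 2023 — 4th Thursday is 2023-05-25.
4th Thursday of June 2023: 2023-06-22.
4th Thursday of July 2023: 2023-07-27.
4th Thursday of August 2023: 2023-08-24.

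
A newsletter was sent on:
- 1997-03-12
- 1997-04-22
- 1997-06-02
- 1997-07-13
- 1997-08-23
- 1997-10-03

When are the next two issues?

The spacing is 41, 41, 41, 41, 41 days — always 41 days.
1997-10-03 + 41 days = 1997-11-13.
1997-11-13 + 41 days = 1997-12-24.

1997-11-13, 1997-12-24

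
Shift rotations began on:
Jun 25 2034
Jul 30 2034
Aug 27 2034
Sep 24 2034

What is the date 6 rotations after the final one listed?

Mar 25 2035

All Sundays; the gaps (35, 28, 28) vary with month length.
This is the last Sunday of each month.
Last Sunday of October 2034: Oct 29 2034.
November 2034 ends with Sunday Nov 26 2034.
December 2034 ends with Sunday Dec 31 2034.
January 2035 ends with Sunday Jan 28 2035.
Last Sunday of February 2035: Feb 25 2035.
Last Sunday of March 2035: Mar 25 2035.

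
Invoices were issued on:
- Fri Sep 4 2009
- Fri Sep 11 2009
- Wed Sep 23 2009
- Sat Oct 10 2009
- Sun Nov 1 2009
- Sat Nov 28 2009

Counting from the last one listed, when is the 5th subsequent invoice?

Sat Jun 26 2010

The spacing grows by 5 each time: 7, 12, 17, 22, 27 days.
Next gap: 32 days. Sat Nov 28 2009 + 32 days = Wed Dec 30 2009.
Next gap: 37 days. Wed Dec 30 2009 + 37 days = Fri Feb 5 2010.
Next gap: 42 days. Fri Feb 5 2010 + 42 days = Fri Mar 19 2010.
Next gap: 47 days. Fri Mar 19 2010 + 47 days = Wed May 5 2010.
Next gap: 52 days. Wed May 5 2010 + 52 days = Sat Jun 26 2010.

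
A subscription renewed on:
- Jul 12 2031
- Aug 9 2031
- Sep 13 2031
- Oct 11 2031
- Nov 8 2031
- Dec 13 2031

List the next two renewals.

These are Saturdays at 28- or 35-day spacing (28, 35, 28, 28, 35).
The pattern: 2nd Saturday of the month.
2nd Saturday of January 2032: Jan 10 2032.
2nd Saturday of February 2032: Feb 14 2032.

Jan 10 2032, Feb 14 2032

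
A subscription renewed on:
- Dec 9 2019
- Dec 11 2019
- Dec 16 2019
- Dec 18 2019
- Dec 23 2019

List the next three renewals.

Dec 25 2019, Dec 30 2019, Jan 1 2020

The gap pattern 2, 5, 2, 5 repeats every 2 events.
These are the Mondays and Wednesdays of each week.
Next Wednesday: Dec 25 2019.
Next Monday: Dec 30 2019.
The following Wednesday is Jan 1 2020.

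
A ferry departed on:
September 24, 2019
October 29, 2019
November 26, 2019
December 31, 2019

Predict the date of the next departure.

January 28, 2020

All Tuesdays; the gaps (35, 28, 35) vary with month length.
This is the last Tuesday of each month.
Last Tuesday of January 2020: January 28, 2020.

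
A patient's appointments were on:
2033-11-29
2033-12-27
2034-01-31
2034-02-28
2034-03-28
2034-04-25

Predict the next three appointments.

2034-05-30, 2034-06-27, 2034-07-25

All Tuesdays; the gaps (28, 35, 28, 28, 28) vary with month length.
This is the last Tuesday of each month.
Last Tuesday of May 2034: 2034-05-30.
June 2034 ends with Tuesday 2034-06-27.
Last Tuesday of July 2034: 2034-07-25.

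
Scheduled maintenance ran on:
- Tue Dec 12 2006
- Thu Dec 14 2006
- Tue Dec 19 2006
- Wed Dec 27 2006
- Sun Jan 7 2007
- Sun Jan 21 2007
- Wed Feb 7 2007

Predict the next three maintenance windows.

The spacing grows by 3 each time: 2, 5, 8, 11, 14, 17 days.
Next gap: 20 days. Wed Feb 7 2007 + 20 days = Tue Feb 27 2007.
Next gap: 23 days. Tue Feb 27 2007 + 23 days = Thu Mar 22 2007.
Next gap: 26 days. Thu Mar 22 2007 + 26 days = Tue Apr 17 2007.

Tue Feb 27 2007, Thu Mar 22 2007, Tue Apr 17 2007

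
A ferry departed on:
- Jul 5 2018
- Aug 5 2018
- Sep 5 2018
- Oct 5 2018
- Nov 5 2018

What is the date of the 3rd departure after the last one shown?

Feb 5 2019

The day-of-month is always 5 (31, 31, 30, 31 days between events).
So this recurs on the 5th of each month.
December 2018: Dec 5 2018.
Next: January 2019 → Jan 5 2019.
February 2019: Feb 5 2019.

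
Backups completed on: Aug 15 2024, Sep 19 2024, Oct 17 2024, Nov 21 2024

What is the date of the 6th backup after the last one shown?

All dates are Thursdays, 35, 28, 35 days apart.
Specifically, the 3rd Thursday of each month.
December 2024 — 3rd Thursday is Dec 19 2024.
3rd Thursday of January 2025: Jan 16 2025.
February 2025 — 3rd Thursday is Feb 20 2025.
March 2025 — 3rd Thursday is Mar 20 2025.
3rd Thursday of April 2025: Apr 17 2025.
3rd Thursday of May 2025: May 15 2025.

May 15 2025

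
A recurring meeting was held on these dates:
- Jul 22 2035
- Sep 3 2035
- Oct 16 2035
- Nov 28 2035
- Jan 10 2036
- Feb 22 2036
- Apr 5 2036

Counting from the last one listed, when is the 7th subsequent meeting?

Jan 31 2037

The spacing is 43, 43, 43, 43, 43, 43 days — always 43 days.
Apr 5 2036 + 43 days = May 18 2036.
May 18 2036 + 43 days = Jun 30 2036.
Jun 30 2036 + 43 days = Aug 12 2036.
Aug 12 2036 + 43 days = Sep 24 2036.
Sep 24 2036 + 43 days = Nov 6 2036.
Nov 6 2036 + 43 days = Dec 19 2036.
Dec 19 2036 + 43 days = Jan 31 2037.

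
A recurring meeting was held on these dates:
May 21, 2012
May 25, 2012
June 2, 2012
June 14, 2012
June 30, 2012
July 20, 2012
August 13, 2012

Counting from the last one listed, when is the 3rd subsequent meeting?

The spacing grows by 4 each time: 4, 8, 12, 16, 20, 24 days.
Next gap: 28 days. August 13, 2012 + 28 days = September 10, 2012.
Next gap: 32 days. September 10, 2012 + 32 days = October 12, 2012.
Next gap: 36 days. October 12, 2012 + 36 days = November 17, 2012.

November 17, 2012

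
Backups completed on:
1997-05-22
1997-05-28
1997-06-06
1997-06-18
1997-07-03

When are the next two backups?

1997-07-21, 1997-08-11

Intervals are 6, 9, 12, 15 days — an arithmetic progression with common difference 3.
Next gap: 18 days. 1997-07-03 + 18 days = 1997-07-21.
Next gap: 21 days. 1997-07-21 + 21 days = 1997-08-11.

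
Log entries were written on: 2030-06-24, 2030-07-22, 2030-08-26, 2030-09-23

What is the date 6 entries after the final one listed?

2031-03-24

Gaps: 28, 35, 28 days — a mix of 28 and 35. Every date is a Monday.
Each is the 4th Monday of its month.
4th Monday of October 2030: 2030-10-28.
4th Monday of November 2030: 2030-11-25.
December 2030 — 4th Monday is 2030-12-23.
January 2031 — 4th Monday is 2031-01-27.
4th Monday of February 2031: 2031-02-24.
4th Monday of March 2031: 2031-03-24.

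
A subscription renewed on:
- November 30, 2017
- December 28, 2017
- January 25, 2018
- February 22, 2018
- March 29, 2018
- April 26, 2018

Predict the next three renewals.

May 31, 2018; June 28, 2018; July 26, 2018

Every date is a Thursday; gaps 28, 28, 28, 35, 28 days.
Each is the last Thursday of its month (at least one falls on the 29th or later, ruling out '4th Thursday').
Last Thursday of May 2018: May 31, 2018.
June 2018 ends with Thursday June 28, 2018.
July 2018 ends with Thursday July 26, 2018.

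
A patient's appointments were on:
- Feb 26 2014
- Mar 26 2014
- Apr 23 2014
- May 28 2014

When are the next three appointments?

Jun 25 2014, Jul 23 2014, Aug 27 2014

These are Wednesdays at 28- or 35-day spacing (28, 28, 35).
The pattern: 4th Wednesday of the month.
June 2014 — 4th Wednesday is Jun 25 2014.
4th Wednesday of July 2014: Jul 23 2014.
4th Wednesday of August 2014: Aug 27 2014.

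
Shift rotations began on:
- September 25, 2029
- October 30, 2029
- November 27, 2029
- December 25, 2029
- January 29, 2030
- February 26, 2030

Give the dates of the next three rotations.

March 26, 2030; April 30, 2030; May 28, 2030

Every date is a Tuesday; gaps 35, 28, 28, 35, 28 days.
Each is the last Tuesday of its month (at least one falls on the 29th or later, ruling out '4th Tuesday').
Last Tuesday of March 2030: March 26, 2030.
April 2030 ends with Tuesday April 30, 2030.
Last Tuesday of May 2030: May 28, 2030.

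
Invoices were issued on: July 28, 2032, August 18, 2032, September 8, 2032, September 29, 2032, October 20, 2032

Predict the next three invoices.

Every event comes 21 days after the last (21, 21, 21, 21).
October 20, 2032 + 21 days = November 10, 2032.
November 10, 2032 + 21 days = December 1, 2032.
December 1, 2032 + 21 days = December 22, 2032.

November 10, 2032; December 1, 2032; December 22, 2032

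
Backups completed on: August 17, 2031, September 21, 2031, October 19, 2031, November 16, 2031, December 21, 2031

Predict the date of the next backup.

These are Sundays at 28- or 35-day spacing (35, 28, 28, 35).
The pattern: 3rd Sunday of the month.
3rd Sunday of January 2032: January 18, 2032.

January 18, 2032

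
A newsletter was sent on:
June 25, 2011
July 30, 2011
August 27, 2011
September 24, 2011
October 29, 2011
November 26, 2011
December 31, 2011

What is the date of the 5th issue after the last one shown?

All Saturdays; the gaps (35, 28, 28, 35, 28, 35) vary with month length.
This is the last Saturday of each month.
January 2012 ends with Saturday January 28, 2012.
Last Saturday of February 2012: February 25, 2012.
Last Saturday of March 2012: March 31, 2012.
April 2012 ends with Saturday April 28, 2012.
Last Saturday of May 2012: May 26, 2012.

May 26, 2012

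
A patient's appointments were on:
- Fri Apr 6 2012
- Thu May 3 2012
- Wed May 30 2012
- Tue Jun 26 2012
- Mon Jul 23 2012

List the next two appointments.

Sun Aug 19 2012, Sat Sep 15 2012

Every event comes 27 days after the last (27, 27, 27, 27).
Mon Jul 23 2012 + 27 days = Sun Aug 19 2012.
Sun Aug 19 2012 + 27 days = Sat Sep 15 2012.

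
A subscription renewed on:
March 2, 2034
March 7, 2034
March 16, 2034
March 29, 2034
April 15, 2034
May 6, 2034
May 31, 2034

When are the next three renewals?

June 29, 2034; August 1, 2034; September 7, 2034

Intervals are 5, 9, 13, 17, 21, 25 days — an arithmetic progression with common difference 4.
Next gap: 29 days. May 31, 2034 + 29 days = June 29, 2034.
Next gap: 33 days. June 29, 2034 + 33 days = August 1, 2034.
Next gap: 37 days. August 1, 2034 + 37 days = September 7, 2034.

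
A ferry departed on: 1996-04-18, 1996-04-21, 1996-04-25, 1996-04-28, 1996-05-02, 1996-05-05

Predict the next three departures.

1996-05-09, 1996-05-12, 1996-05-16

The gap pattern 3, 4, 3, 4, 3 repeats every 2 events.
These are the Thursdays and Sundays of each week.
Next Thursday: 1996-05-09.
The following Sunday is 1996-05-12.
The following Thursday is 1996-05-16.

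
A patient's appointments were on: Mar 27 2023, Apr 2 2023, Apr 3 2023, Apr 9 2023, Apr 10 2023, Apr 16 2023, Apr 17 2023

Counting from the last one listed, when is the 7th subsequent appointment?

Every event lands on a Monday or Sunday (gaps cycle 6, 1, 6, 1, 6, 1).
So the schedule is: every Monday and Sunday.
The following Sunday is Apr 23 2023.
The following Monday is Apr 24 2023.
The following Sunday is Apr 30 2023.
Next Monday: May 1 2023.
The following Sunday is May 7 2023.
The following Monday is May 8 2023.
Next Sunday: May 14 2023.

May 14 2023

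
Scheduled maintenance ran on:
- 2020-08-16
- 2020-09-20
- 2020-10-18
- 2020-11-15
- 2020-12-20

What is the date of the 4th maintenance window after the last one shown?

2021-04-18

Gaps: 35, 28, 28, 35 days — a mix of 28 and 35. Every date is a Sunday.
Each is the 3rd Sunday of its month.
January 2021 — 3rd Sunday is 2021-01-17.
3rd Sunday of February 2021: 2021-02-21.
3rd Sunday of March 2021: 2021-03-21.
3rd Sunday of April 2021: 2021-04-18.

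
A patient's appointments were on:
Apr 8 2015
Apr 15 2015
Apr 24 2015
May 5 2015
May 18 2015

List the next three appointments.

Intervals are 7, 9, 11, 13 days — an arithmetic progression with common difference 2.
Next gap: 15 days. May 18 2015 + 15 days = Jun 2 2015.
Next gap: 17 days. Jun 2 2015 + 17 days = Jun 19 2015.
Next gap: 19 days. Jun 19 2015 + 19 days = Jul 8 2015.

Jun 2 2015, Jun 19 2015, Jul 8 2015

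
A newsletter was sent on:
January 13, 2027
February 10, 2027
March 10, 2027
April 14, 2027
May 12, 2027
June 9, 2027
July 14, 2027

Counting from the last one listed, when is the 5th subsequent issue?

These are Wednesdays at 28- or 35-day spacing (28, 28, 35, 28, 28, 35).
The pattern: 2nd Wednesday of the month.
2nd Wednesday of August 2027: August 11, 2027.
September 2027 — 2nd Wednesday is September 8, 2027.
October 2027 — 2nd Wednesday is October 13, 2027.
2nd Wednesday of November 2027: November 10, 2027.
2nd Wednesday of December 2027: December 8, 2027.

December 8, 2027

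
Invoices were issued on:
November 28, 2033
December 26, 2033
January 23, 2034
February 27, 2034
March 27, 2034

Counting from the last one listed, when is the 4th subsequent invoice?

Gaps: 28, 28, 35, 28 days — a mix of 28 and 35. Every date is a Monday.
Each is the 4th Monday of its month.
4th Monday of April 2034: April 24, 2034.
May 2034 — 4th Monday is May 22, 2034.
June 2034 — 4th Monday is June 26, 2034.
July 2034 — 4th Monday is July 24, 2034.

July 24, 2034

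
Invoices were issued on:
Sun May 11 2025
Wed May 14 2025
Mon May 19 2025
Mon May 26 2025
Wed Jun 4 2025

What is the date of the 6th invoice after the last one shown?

Mon Sep 8 2025

Gaps: 3, 5, 7, 9 days — each gap is 2 larger than the previous one.
Next gap: 11 days. Wed Jun 4 2025 + 11 days = Sun Jun 15 2025.
Next gap: 13 days. Sun Jun 15 2025 + 13 days = Sat Jun 28 2025.
Next gap: 15 days. Sat Jun 28 2025 + 15 days = Sun Jul 13 2025.
Next gap: 17 days. Sun Jul 13 2025 + 17 days = Wed Jul 30 2025.
Next gap: 19 days. Wed Jul 30 2025 + 19 days = Mon Aug 18 2025.
Next gap: 21 days. Mon Aug 18 2025 + 21 days = Mon Sep 8 2025.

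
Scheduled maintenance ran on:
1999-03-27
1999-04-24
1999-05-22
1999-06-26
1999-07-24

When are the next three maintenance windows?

1999-08-28, 1999-09-25, 1999-10-23

These are Saturdays at 28- or 35-day spacing (28, 28, 35, 28).
The pattern: 4th Saturday of the month.
4th Saturday of August 1999: 1999-08-28.
4th Saturday of September 1999: 1999-09-25.
4th Saturday of October 1999: 1999-10-23.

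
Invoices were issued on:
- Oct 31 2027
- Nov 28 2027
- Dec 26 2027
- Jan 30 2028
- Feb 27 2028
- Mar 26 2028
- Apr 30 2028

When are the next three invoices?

Every date is a Sunday; gaps 28, 28, 35, 28, 28, 35 days.
Each is the last Sunday of its month (at least one falls on the 29th or later, ruling out '4th Sunday').
Last Sunday of May 2028: May 28 2028.
June 2028 ends with Sunday Jun 25 2028.
July 2028 ends with Sunday Jul 30 2028.

May 28 2028, Jun 25 2028, Jul 30 2028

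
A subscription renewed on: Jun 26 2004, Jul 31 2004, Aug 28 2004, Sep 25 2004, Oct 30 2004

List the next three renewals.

All Saturdays; the gaps (35, 28, 28, 35) vary with month length.
This is the last Saturday of each month.
November 2004 ends with Saturday Nov 27 2004.
December 2004 ends with Saturday Dec 25 2004.
Last Saturday of January 2005: Jan 29 2005.

Nov 27 2004, Dec 25 2004, Jan 29 2005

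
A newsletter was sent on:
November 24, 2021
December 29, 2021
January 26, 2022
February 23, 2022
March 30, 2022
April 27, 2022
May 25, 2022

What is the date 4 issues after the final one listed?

September 28, 2022

These are Wednesdays with 35, 28, 28, 35, 28, 28-day gaps.
Each is the final Wednesday of its month — December 29, 2021 is past the 28th, so '4th Wednesday' doesn't fit.
June 2022 ends with Wednesday June 29, 2022.
July 2022 ends with Wednesday July 27, 2022.
Last Wednesday of August 2022: August 31, 2022.
Last Wednesday of September 2022: September 28, 2022.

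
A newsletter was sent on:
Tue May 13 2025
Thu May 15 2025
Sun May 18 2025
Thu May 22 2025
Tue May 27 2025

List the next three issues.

Mon Jun 2 2025, Mon Jun 9 2025, Tue Jun 17 2025

The spacing grows by 1 each time: 2, 3, 4, 5 days.
Next gap: 6 days. Tue May 27 2025 + 6 days = Mon Jun 2 2025.
Next gap: 7 days. Mon Jun 2 2025 + 7 days = Mon Jun 9 2025.
Next gap: 8 days. Mon Jun 9 2025 + 8 days = Tue Jun 17 2025.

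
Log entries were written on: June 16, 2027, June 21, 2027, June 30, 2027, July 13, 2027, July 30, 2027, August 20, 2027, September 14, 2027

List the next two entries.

October 13, 2027; November 15, 2027

The spacing grows by 4 each time: 5, 9, 13, 17, 21, 25 days.
Next gap: 29 days. September 14, 2027 + 29 days = October 13, 2027.
Next gap: 33 days. October 13, 2027 + 33 days = November 15, 2027.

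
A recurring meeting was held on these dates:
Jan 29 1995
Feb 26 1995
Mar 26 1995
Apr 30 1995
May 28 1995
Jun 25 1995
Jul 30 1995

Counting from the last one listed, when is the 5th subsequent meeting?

Dec 31 1995

All Sundays; the gaps (28, 28, 35, 28, 28, 35) vary with month length.
This is the last Sunday of each month.
Last Sunday of August 1995: Aug 27 1995.
Last Sunday of September 1995: Sep 24 1995.
October 1995 ends with Sunday Oct 29 1995.
November 1995 ends with Sunday Nov 26 1995.
Last Sunday of December 1995: Dec 31 1995.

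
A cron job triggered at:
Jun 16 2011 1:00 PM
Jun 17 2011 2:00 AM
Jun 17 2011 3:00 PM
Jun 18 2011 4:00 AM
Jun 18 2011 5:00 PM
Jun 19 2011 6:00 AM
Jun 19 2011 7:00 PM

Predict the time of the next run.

Jun 20 2011 8:00 AM

The interval is a steady 13 hours (13, 13, 13, 13, 13, 13).
Jun 19 2011 7:00 PM + 13 h = Jun 20 2011 8:00 AM.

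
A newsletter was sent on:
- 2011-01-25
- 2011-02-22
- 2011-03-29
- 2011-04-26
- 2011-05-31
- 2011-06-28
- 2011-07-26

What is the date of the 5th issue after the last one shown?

2011-12-27

These are Tuesdays with 28, 35, 28, 35, 28, 28-day gaps.
Each is the final Tuesday of its month — 2011-03-29 is past the 28th, so '4th Tuesday' doesn't fit.
August 2011 ends with Tuesday 2011-08-30.
September 2011 ends with Tuesday 2011-09-27.
Last Tuesday of October 2011: 2011-10-25.
November 2011 ends with Tuesday 2011-11-29.
December 2011 ends with Tuesday 2011-12-27.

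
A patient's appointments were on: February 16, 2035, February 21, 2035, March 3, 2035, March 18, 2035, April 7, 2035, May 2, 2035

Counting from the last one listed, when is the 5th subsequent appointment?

November 18, 2035

Gaps: 5, 10, 15, 20, 25 days — each gap is 5 larger than the previous one.
Next gap: 30 days. May 2, 2035 + 30 days = June 1, 2035.
Next gap: 35 days. June 1, 2035 + 35 days = July 6, 2035.
Next gap: 40 days. July 6, 2035 + 40 days = August 15, 2035.
Next gap: 45 days. August 15, 2035 + 45 days = September 29, 2035.
Next gap: 50 days. September 29, 2035 + 50 days = November 18, 2035.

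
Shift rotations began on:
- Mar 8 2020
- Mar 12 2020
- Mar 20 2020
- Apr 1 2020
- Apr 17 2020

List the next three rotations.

Gaps: 4, 8, 12, 16 days — each gap is 4 larger than the previous one.
Next gap: 20 days. Apr 17 2020 + 20 days = May 7 2020.
Next gap: 24 days. May 7 2020 + 24 days = May 31 2020.
Next gap: 28 days. May 31 2020 + 28 days = Jun 28 2020.

May 7 2020, May 31 2020, Jun 28 2020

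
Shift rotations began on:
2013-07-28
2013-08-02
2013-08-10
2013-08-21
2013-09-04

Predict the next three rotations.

Intervals are 5, 8, 11, 14 days — an arithmetic progression with common difference 3.
Next gap: 17 days. 2013-09-04 + 17 days = 2013-09-21.
Next gap: 20 days. 2013-09-21 + 20 days = 2013-10-11.
Next gap: 23 days. 2013-10-11 + 23 days = 2013-11-03.

2013-09-21, 2013-10-11, 2013-11-03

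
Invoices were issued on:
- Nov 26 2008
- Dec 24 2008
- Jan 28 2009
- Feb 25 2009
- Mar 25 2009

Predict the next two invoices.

These are Wednesdays at 28- or 35-day spacing (28, 35, 28, 28).
The pattern: 4th Wednesday of the month.
April 2009 — 4th Wednesday is Apr 22 2009.
4th Wednesday of May 2009: May 27 2009.

Apr 22 2009, May 27 2009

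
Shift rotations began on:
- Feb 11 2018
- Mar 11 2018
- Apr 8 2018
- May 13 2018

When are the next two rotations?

Jun 10 2018, Jul 8 2018

These are Sundays at 28- or 35-day spacing (28, 28, 35).
The pattern: 2nd Sunday of the month.
June 2018 — 2nd Sunday is Jun 10 2018.
July 2018 — 2nd Sunday is Jul 8 2018.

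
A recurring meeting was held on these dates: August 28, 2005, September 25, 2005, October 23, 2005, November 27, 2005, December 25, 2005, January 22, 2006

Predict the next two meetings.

February 26, 2006; March 26, 2006

All dates are Sundays, 28, 28, 35, 28, 28 days apart.
Specifically, the 4th Sunday of each month.
4th Sunday of February 2006: February 26, 2006.
4th Sunday of March 2006: March 26, 2006.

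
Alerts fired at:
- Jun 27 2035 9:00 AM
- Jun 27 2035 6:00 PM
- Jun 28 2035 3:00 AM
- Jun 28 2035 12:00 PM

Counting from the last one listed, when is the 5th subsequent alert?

Jun 30 2035 9:00 AM

Gaps: 9, 9, 9 hours — each event is 9 hours after the previous one.
Jun 28 2035 12:00 PM + 9 h = Jun 28 2035 9:00 PM.
Jun 28 2035 9:00 PM + 9 h = Jun 29 2035 6:00 AM.
Jun 29 2035 6:00 AM + 9 h = Jun 29 2035 3:00 PM.
Jun 29 2035 3:00 PM + 9 h = Jun 30 2035 12:00 AM.
Jun 30 2035 12:00 AM + 9 h = Jun 30 2035 9:00 AM.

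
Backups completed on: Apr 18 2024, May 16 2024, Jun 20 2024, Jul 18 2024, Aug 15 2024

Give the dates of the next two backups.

These are Thursdays at 28- or 35-day spacing (28, 35, 28, 28).
The pattern: 3rd Thursday of the month.
September 2024 — 3rd Thursday is Sep 19 2024.
3rd Thursday of October 2024: Oct 17 2024.

Sep 19 2024, Oct 17 2024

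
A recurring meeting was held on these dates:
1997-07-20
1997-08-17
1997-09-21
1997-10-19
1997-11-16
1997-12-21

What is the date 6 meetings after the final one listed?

1998-06-21

All dates are Sundays, 28, 35, 28, 28, 35 days apart.
Specifically, the 3rd Sunday of each month.
January 1998 — 3rd Sunday is 1998-01-18.
3rd Sunday of February 1998: 1998-02-15.
March 1998 — 3rd Sunday is 1998-03-15.
3rd Sunday of April 1998: 1998-04-19.
May 1998 — 3rd Sunday is 1998-05-17.
June 1998 — 3rd Sunday is 1998-06-21.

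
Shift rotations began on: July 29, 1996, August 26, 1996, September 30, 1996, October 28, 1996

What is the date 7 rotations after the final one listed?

May 26, 1997

These are Mondays with 28, 35, 28-day gaps.
Each is the final Monday of its month — July 29, 1996 is past the 28th, so '4th Monday' doesn't fit.
November 1996 ends with Monday November 25, 1996.
Last Monday of December 1996: December 30, 1996.
January 1997 ends with Monday January 27, 1997.
February 1997 ends with Monday February 24, 1997.
Last Monday of March 1997: March 31, 1997.
April 1997 ends with Monday April 28, 1997.
May 1997 ends with Monday May 26, 1997.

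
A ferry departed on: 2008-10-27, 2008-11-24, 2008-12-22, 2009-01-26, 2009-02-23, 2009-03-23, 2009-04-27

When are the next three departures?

2009-05-25, 2009-06-22, 2009-07-27

These are Mondays at 28- or 35-day spacing (28, 28, 35, 28, 28, 35).
The pattern: 4th Monday of the month.
May 2009 — 4th Monday is 2009-05-25.
4th Monday of June 2009: 2009-06-22.
4th Monday of July 2009: 2009-07-27.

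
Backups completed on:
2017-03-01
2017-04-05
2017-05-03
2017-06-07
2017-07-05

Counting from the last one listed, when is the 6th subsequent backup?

2018-01-03

These are Wednesdays at 28- or 35-day spacing (35, 28, 35, 28).
The pattern: 1st Wednesday of the month.
August 2017 — 1st Wednesday is 2017-08-02.
September 2017 — 1st Wednesday is 2017-09-06.
October 2017 — 1st Wednesday is 2017-10-04.
1st Wednesday of November 2017: 2017-11-01.
December 2017 — 1st Wednesday is 2017-12-06.
January 2018 — 1st Wednesday is 2018-01-03.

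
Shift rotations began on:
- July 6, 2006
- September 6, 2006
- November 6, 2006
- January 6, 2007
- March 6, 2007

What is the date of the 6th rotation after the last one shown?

Each date is the 6th; the gaps (62, 61, 61, 59) track the month lengths.
The rule is the 6th of every 2 months.
May 2007: May 6, 2007.
Next: July 2007 → July 6, 2007.
Next: September 2007 → September 6, 2007.
Next: November 2007 → November 6, 2007.
Next: January 2008 → January 6, 2008.
Next: March 2008 → March 6, 2008.

March 6, 2008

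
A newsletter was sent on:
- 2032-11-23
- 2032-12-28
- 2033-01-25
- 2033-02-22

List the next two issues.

Gaps: 35, 28, 28 days — a mix of 28 and 35. Every date is a Tuesday.
Each is the 4th Tuesday of its month.
March 2033 — 4th Tuesday is 2033-03-22.
4th Tuesday of April 2033: 2033-04-26.

2033-03-22, 2033-04-26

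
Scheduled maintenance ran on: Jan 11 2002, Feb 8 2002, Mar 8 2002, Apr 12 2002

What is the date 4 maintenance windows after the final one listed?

Aug 9 2002

Gaps: 28, 28, 35 days — a mix of 28 and 35. Every date is a Friday.
Each is the 2nd Friday of its month.
2nd Friday of May 2002: May 10 2002.
2nd Friday of June 2002: Jun 14 2002.
July 2002 — 2nd Friday is Jul 12 2002.
August 2002 — 2nd Friday is Aug 9 2002.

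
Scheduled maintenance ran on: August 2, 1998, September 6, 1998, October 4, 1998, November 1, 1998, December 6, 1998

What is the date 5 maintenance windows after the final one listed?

May 2, 1999

Gaps: 35, 28, 28, 35 days — a mix of 28 and 35. Every date is a Sunday.
Each is the 1st Sunday of its month.
1st Sunday of January 1999: January 3, 1999.
February 1999 — 1st Sunday is February 7, 1999.
1st Sunday of March 1999: March 7, 1999.
April 1999 — 1st Sunday is April 4, 1999.
May 1999 — 1st Sunday is May 2, 1999.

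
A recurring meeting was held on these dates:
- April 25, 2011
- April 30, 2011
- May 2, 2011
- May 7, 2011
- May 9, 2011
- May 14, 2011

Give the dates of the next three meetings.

Every event lands on a Monday or Saturday (gaps cycle 5, 2, 5, 2, 5).
So the schedule is: every Monday and Saturday.
The following Monday is May 16, 2011.
The following Saturday is May 21, 2011.
The following Monday is May 23, 2011.

May 16, 2011; May 21, 2011; May 23, 2011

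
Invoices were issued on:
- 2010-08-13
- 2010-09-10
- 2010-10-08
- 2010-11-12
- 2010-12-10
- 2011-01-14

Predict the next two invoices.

2011-02-11, 2011-03-11

These are Fridays at 28- or 35-day spacing (28, 28, 35, 28, 35).
The pattern: 2nd Friday of the month.
February 2011 — 2nd Friday is 2011-02-11.
March 2011 — 2nd Friday is 2011-03-11.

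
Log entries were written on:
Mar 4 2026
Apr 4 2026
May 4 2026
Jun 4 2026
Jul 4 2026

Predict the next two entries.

Aug 4 2026, Sep 4 2026

Each date is the 4th; the gaps (31, 30, 31, 30) track the month lengths.
The rule is the 4th of each month.
Next: August 2026 → Aug 4 2026.
Next: September 2026 → Sep 4 2026.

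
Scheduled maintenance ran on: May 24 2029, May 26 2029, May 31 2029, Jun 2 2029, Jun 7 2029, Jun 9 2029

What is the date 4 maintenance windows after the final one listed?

The gap pattern 2, 5, 2, 5, 2 repeats every 2 events.
These are the Thursdays and Saturdays of each week.
The following Thursday is Jun 14 2029.
Next Saturday: Jun 16 2029.
Next Thursday: Jun 21 2029.
Next Saturday: Jun 23 2029.

Jun 23 2029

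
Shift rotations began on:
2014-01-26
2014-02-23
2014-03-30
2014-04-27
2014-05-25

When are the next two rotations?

2014-06-29, 2014-07-27

All Sundays; the gaps (28, 35, 28, 28) vary with month length.
This is the last Sunday of each month.
Last Sunday of June 2014: 2014-06-29.
July 2014 ends with Sunday 2014-07-27.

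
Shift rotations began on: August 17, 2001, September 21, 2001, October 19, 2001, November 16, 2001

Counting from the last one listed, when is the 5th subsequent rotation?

April 19, 2002

These are Fridays at 28- or 35-day spacing (35, 28, 28).
The pattern: 3rd Friday of the month.
3rd Friday of December 2001: December 21, 2001.
January 2002 — 3rd Friday is January 18, 2002.
3rd Friday of February 2002: February 15, 2002.
3rd Friday of March 2002: March 15, 2002.
April 2002 — 3rd Friday is April 19, 2002.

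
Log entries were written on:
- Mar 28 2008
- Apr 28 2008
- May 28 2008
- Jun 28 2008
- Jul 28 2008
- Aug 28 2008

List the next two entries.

Sep 28 2008, Oct 28 2008

The day-of-month is always 28 (31, 30, 31, 30, 31 days between events).
So this recurs on the 28th of each month.
September 2008: Sep 28 2008.
October 2008: Oct 28 2008.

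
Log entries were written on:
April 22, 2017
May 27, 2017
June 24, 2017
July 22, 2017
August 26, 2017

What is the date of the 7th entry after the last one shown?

March 24, 2018

All dates are Saturdays, 35, 28, 28, 35 days apart.
Specifically, the 4th Saturday of each month.
4th Saturday of September 2017: September 23, 2017.
4th Saturday of October 2017: October 28, 2017.
November 2017 — 4th Saturday is November 25, 2017.
4th Saturday of December 2017: December 23, 2017.
January 2018 — 4th Saturday is January 27, 2018.
4th Saturday of February 2018: February 24, 2018.
4th Saturday of March 2018: March 24, 2018.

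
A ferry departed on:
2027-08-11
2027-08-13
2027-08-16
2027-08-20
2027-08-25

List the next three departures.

The spacing grows by 1 each time: 2, 3, 4, 5 days.
Next gap: 6 days. 2027-08-25 + 6 days = 2027-08-31.
Next gap: 7 days. 2027-08-31 + 7 days = 2027-09-07.
Next gap: 8 days. 2027-09-07 + 8 days = 2027-09-15.

2027-08-31, 2027-09-07, 2027-09-15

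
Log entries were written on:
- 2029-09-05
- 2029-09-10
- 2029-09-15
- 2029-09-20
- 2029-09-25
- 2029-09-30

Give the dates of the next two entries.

The spacing is 5, 5, 5, 5, 5 days — always 5 days.
2029-09-30 + 5 days = 2029-10-05.
2029-10-05 + 5 days = 2029-10-10.

2029-10-05, 2029-10-10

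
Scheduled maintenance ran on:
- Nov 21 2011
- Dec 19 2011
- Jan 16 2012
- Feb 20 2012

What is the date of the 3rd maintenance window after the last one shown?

All dates are Mondays, 28, 28, 35 days apart.
Specifically, the 3rd Monday of each month.
March 2012 — 3rd Monday is Mar 19 2012.
3rd Monday of April 2012: Apr 16 2012.
3rd Monday of May 2012: May 21 2012.

May 21 2012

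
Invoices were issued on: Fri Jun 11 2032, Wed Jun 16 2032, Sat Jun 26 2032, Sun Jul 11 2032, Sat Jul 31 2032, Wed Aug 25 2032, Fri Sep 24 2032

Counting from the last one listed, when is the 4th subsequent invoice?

Intervals are 5, 10, 15, 20, 25, 30 days — an arithmetic progression with common difference 5.
Next gap: 35 days. Fri Sep 24 2032 + 35 days = Fri Oct 29 2032.
Next gap: 40 days. Fri Oct 29 2032 + 40 days = Wed Dec 8 2032.
Next gap: 45 days. Wed Dec 8 2032 + 45 days = Sat Jan 22 2033.
Next gap: 50 days. Sat Jan 22 2033 + 50 days = Sun Mar 13 2033.

Sun Mar 13 2033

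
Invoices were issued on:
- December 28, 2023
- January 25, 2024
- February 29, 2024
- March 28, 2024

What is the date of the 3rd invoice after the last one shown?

Every date is a Thursday; gaps 28, 35, 28 days.
Each is the last Thursday of its month (at least one falls on the 29th or later, ruling out '4th Thursday').
April 2024 ends with Thursday April 25, 2024.
Last Thursday of May 2024: May 30, 2024.
Last Thursday of June 2024: June 27, 2024.

June 27, 2024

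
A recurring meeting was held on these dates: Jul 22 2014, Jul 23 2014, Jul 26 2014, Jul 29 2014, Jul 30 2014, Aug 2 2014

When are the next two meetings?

Aug 5 2014, Aug 6 2014

Every event lands on a Tuesday or Wednesday or Saturday (gaps cycle 1, 3, 3, 1, 3).
So the schedule is: every Tuesday, Wednesday and Saturday.
The following Tuesday is Aug 5 2014.
The following Wednesday is Aug 6 2014.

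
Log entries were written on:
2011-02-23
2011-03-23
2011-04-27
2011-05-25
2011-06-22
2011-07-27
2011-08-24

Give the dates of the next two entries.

Gaps: 28, 35, 28, 28, 35, 28 days — a mix of 28 and 35. Every date is a Wednesday.
Each is the 4th Wednesday of its month.
September 2011 — 4th Wednesday is 2011-09-28.
October 2011 — 4th Wednesday is 2011-10-26.

2011-09-28, 2011-10-26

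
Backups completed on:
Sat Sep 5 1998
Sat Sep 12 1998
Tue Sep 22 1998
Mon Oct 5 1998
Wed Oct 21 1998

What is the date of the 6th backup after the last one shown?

Gaps: 7, 10, 13, 16 days — each gap is 3 larger than the previous one.
Next gap: 19 days. Wed Oct 21 1998 + 19 days = Mon Nov 9 1998.
Next gap: 22 days. Mon Nov 9 1998 + 22 days = Tue Dec 1 1998.
Next gap: 25 days. Tue Dec 1 1998 + 25 days = Sat Dec 26 1998.
Next gap: 28 days. Sat Dec 26 1998 + 28 days = Sat Jan 23 1999.
Next gap: 31 days. Sat Jan 23 1999 + 31 days = Tue Feb 23 1999.
Next gap: 34 days. Tue Feb 23 1999 + 34 days = Mon Mar 29 1999.

Mon Mar 29 1999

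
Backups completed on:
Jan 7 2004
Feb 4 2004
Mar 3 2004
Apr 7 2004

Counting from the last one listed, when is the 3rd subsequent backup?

These are Wednesdays at 28- or 35-day spacing (28, 28, 35).
The pattern: 1st Wednesday of the month.
1st Wednesday of May 2004: May 5 2004.
1st Wednesday of June 2004: Jun 2 2004.
1st Wednesday of July 2004: Jul 7 2004.

Jul 7 2004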